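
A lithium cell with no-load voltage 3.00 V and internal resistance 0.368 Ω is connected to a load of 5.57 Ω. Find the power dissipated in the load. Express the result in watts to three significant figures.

Find the circuit current first, then P = I²R for the load (series elements share I).
I = ε / (r + R) = 3.00 / (0.368 + 5.57) = 0.5052 A
P_load = I² R = (0.5052)² × 5.57 = 1.422 W

1.42 W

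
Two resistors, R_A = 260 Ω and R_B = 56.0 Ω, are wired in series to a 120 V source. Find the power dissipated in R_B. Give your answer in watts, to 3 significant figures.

Series elements share the same current, so find I first, then use P = I²R.
R_total = 260 + 56.0 = 316.0 Ω
I = V / R_total = 120 / 316.0 = 0.3797 A
P_R_B = I² × R_B = (0.3797)² × 56.0 = 8.076 W

8.08 W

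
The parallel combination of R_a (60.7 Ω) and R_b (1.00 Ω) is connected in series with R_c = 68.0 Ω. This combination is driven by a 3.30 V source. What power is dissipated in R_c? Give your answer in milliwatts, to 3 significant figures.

Collapse the R_a‖R_b pair into one equivalent R_p; then R_p and R_c form a series string.
R_p = (60.7×1.00)/(60.7+1.00) = 0.9838 Ω
R_total = R_p + 68.0 = 0.9838 + 68.0 = 68.98 Ω
I = V / R_total = 3.30 / 68.98 = 0.04784 A
All the supply current flows through R_c; use P = I²R_c.
P_R_c = (0.04784)² × 68.0 = 0.1556 W

156 mW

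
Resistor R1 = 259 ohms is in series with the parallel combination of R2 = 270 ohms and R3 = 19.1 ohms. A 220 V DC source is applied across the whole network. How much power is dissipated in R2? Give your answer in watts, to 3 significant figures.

0.744 W

Replace R2 and R3 with their parallel equivalent so the circuit becomes R1 in series with R_p.
R_p = (270×19.1)/(270+19.1) = 17.84 Ω
R_total = 259 + 17.84 = 276.8 Ω
I = V / R_total = 220 / 276.8 = 0.7947 A
Voltage across the parallel pair: V_p = I × R_p = 0.7947 × 17.84 = 14.18 V
R2 is across V_p, so use P = V²/R for that branch.
P_R2 = (14.18)² / 270 = 0.7443 W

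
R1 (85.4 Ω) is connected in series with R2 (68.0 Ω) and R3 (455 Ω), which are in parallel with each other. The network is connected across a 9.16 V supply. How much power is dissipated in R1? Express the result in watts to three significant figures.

First combine the parallel branches into one equivalent R_p, then R1 + R_p is a series pair.
R_p = (68.0×455)/(68.0+455) = 59.16 Ω
R_total = 85.4 + 59.16 = 144.6 Ω
I = V / R_total = 9.16 / 144.6 = 0.06337 A
R1 carries the full series current, so P = I²R.
P_R1 = (0.06337)² × 85.4 = 0.3429 W

0.343 W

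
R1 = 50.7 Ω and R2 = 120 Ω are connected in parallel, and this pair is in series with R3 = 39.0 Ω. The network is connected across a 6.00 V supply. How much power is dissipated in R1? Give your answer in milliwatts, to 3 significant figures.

162 mW

Collapse the R1‖R2 pair into one equivalent R_p; then R_p and R3 form a series string.
R_p = (50.7×120)/(50.7+120) = 35.64 Ω
R_total = R_p + 39.0 = 35.64 + 39.0 = 74.64 Ω
I = V / R_total = 6.00 / 74.64 = 0.08038 A
Voltage across the parallel pair: V_p = I × R_p = 0.08038 × 35.64 = 2.865 V
R1 has V_p across it, so P = V_p²/R1.
P_R1 = (2.865)² / 50.7 = 0.1619 W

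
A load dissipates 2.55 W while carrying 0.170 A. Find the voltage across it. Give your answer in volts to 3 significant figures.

15.0 V

The two known quantities fix the third via V = P / I.
V = 2.55 / 0.1700 = 15.00 V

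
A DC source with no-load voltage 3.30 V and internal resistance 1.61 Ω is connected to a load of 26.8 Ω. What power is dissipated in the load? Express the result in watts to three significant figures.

0.362 W

Load and internal resistance form a series loop — compute the loop current, then the load power via I²R.
I = ε / (r + R) = 3.30 / (1.61 + 26.8) = 0.1162 A
P_load = I² R = (0.1162)² × 26.8 = 0.3616 W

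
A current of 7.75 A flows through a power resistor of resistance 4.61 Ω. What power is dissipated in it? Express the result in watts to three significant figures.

The current through and the resistance of the element are both given; use P = I²R.
P = (7.750 A)² × 4.61 Ω = 276.9 W

277 W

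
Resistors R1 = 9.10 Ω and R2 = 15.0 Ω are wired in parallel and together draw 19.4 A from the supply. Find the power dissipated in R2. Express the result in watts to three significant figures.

We need the common branch voltage; get it from I_total × R_eq, then P = V²/R for the branch.
1/R_eq = 1/9.10 + 1/15.0 ⇒ R_eq = 5.664 Ω
V = I_total × R_eq = 19.40 × 5.664 = 109.9 V
P_R2 = V² / R2 = (109.9)² / 15.0 = 804.9 W

805 W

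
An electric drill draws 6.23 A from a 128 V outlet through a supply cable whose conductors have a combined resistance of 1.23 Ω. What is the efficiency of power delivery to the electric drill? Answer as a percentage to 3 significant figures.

94.0 %

The supply cable carries the full 6.23 A.
P_line = I² R_line = (6.230)² × 1.23 = 47.74 W
P_source = V I = 128 × 6.230 = 797.4 W; P_load = 749.7 W
η = P_load / P_source = 749.7 / 797.4 = 0.9401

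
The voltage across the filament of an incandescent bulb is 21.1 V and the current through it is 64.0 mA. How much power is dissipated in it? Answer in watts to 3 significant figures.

Since both terminal voltage and current are stated, P = V I gives the power in one step.
P = 21.1 V × 0.06400 A = 1.350 W

1.35 W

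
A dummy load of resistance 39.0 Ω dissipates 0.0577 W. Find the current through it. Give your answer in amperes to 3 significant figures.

0.0385 A

The two known quantities fix the third via I = √(P / R).
I = √(0.0577 / 39.0) = 0.03846 A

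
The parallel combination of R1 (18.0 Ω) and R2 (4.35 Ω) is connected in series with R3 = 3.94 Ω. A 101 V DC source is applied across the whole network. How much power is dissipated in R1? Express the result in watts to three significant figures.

Reduce the parallel combination to a single R_p; the circuit then becomes R_p in series with the remaining resistor.
R_p = (18.0×4.35)/(18.0+4.35) = 3.503 Ω
R_total = R_p + 3.94 = 3.503 + 3.94 = 7.443 Ω
I = V / R_total = 101 / 7.443 = 13.57 A
Voltage across the parallel pair: V_p = I × R_p = 13.57 × 3.503 = 47.54 V
R1 sits across V_p; its power is V_p²/R.
P_R1 = (47.54)² / 18.0 = 125.5 W

126 W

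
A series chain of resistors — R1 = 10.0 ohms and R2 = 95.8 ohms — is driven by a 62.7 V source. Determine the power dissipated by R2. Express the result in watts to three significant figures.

In a series string the same current flows through every resistor — find that current, then P = I²R for the one we want.
R_total = 10.0 + 95.8 = 105.8 Ω
I = V / R_total = 62.7 / 105.8 = 0.5926 A
P_R2 = I² × R2 = (0.5926)² × 95.8 = 33.65 W

33.6 W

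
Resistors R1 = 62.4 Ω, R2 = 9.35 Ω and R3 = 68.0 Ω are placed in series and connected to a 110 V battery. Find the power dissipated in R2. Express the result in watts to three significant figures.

The current is common to all series resistors; compute it, then apply P = I²R for the target.
R_total = 62.4 + 9.35 + 68.0 = 139.8 Ω
I = V / R_total = 110 / 139.8 = 0.7871 A
P_R2 = I² × R2 = (0.7871)² × 9.35 = 5.793 W

5.79 W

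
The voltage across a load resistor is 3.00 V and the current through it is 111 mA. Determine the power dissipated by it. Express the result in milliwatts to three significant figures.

Since both terminal voltage and current are stated, P = V I gives the power in one step.
P = 3.00 V × 0.1110 A = 0.3330 W

333 mW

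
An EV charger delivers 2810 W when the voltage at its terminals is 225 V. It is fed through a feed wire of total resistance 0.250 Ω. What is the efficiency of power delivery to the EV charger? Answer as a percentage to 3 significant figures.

98.6 %

I = P / V = 2810 / 225 = 12.49 A through the feed wire.
P_line = I² R_line = (12.49)² × 0.250 = 38.99 W
P_source = P_load + P_line = 2810 + 38.99 = 2849 W
η = P_load / P_source = 2810 / 2849 = 0.9863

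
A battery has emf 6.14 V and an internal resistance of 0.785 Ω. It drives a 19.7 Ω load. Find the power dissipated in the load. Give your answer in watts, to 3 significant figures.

Load and internal resistance form a series loop — compute the loop current, then the load power via I²R.
I = ε / (r + R) = 6.14 / (0.785 + 19.7) = 0.2997 A
P_load = I² R = (0.2997)² × 19.7 = 1.770 W

1.77 W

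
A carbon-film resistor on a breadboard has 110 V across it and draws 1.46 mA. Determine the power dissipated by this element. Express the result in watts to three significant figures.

Since both terminal voltage and current are stated, P = V I gives the power in one step.
P = 110 V × 0.001460 A = 0.1606 W

0.161 W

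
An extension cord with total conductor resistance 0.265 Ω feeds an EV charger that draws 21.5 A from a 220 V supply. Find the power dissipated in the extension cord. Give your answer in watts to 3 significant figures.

The extension cord and load are in series, so the same current flows in both; the loss is I²R_line.
The extension cord carries the full 21.5 A.
P_line = I² R_line = (21.50)² × 0.265 = 122.5 W

122 W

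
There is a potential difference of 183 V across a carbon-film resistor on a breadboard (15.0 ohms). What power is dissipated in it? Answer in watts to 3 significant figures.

2230 W

Voltage and resistance are given, so P = V²/R is the one-step route.
P = (183 V)² / 15.0 Ω = 2233 W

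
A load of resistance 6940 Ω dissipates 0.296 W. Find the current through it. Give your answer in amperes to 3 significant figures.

0.00653 A

The two known quantities fix the third via I = √(P / R).
I = √(0.296 / 6940) = 0.006531 A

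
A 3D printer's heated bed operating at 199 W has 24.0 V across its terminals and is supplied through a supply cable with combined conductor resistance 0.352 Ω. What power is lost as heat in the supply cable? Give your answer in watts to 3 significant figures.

Line loss is just I²R for the cable — we know both I and R_line directly.
I = P / V = 199 / 24.0 = 8.292 A through the supply cable.
P_line = I² R_line = (8.292)² × 0.352 = 24.20 W

24.2 W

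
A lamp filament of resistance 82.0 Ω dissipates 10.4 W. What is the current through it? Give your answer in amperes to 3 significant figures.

Inverting the appropriate power form: I = √(P / R).
I = √(10.4 / 82.0) = 0.3561 A

0.356 A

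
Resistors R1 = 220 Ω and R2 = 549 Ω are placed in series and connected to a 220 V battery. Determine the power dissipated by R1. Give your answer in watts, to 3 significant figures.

18.0 W

In a series string the same current flows through every resistor — find that current, then P = I²R for the one we want.
R_total = 220 + 549 = 769.0 Ω
I = V / R_total = 220 / 769.0 = 0.2861 A
P_R1 = I² × R1 = (0.2861)² × 220 = 18.01 W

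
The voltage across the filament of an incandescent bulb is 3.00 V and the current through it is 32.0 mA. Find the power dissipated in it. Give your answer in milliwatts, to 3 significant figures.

Both the voltage across and the current through the element are known, so P = V I applies directly.
P = 3.00 V × 0.03200 A = 0.09600 W

96.0 mW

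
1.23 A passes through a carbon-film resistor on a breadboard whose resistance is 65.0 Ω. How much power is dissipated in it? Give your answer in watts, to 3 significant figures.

98.3 W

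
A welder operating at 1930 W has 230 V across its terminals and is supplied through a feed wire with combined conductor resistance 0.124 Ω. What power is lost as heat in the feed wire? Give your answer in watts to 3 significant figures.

Only the current and the line resistance are needed for the I²R loss.
I = P / V = 1930 / 230 = 8.391 A through the feed wire.
P_line = I² R_line = (8.391)² × 0.124 = 8.731 W

8.73 W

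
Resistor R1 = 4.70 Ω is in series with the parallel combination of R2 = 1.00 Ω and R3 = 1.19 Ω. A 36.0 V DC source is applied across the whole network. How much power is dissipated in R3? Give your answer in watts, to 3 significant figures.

First combine the parallel branches into one equivalent R_p, then R1 + R_p is a series pair.
R_p = (1.00×1.19)/(1.00+1.19) = 0.5434 Ω
R_total = 4.70 + 0.5434 = 5.243 Ω
I = V / R_total = 36.0 / 5.243 = 6.866 A
Voltage across the parallel pair: V_p = I × R_p = 6.866 × 0.5434 = 3.731 V
With V_p across R3, its power is V_p²/R3.
P_R3 = (3.731)² / 1.19 = 11.70 W

11.7 W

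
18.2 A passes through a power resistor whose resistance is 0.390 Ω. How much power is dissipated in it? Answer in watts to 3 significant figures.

129 W

Knowing I and R, the power is just I²R — no need to find V first.
P = (18.20 A)² × 0.390 Ω = 129.2 W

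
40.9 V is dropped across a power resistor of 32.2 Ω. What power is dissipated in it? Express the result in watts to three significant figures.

52.0 W

V and R are stated; P = V²/R avoids computing the current.
P = (40.9 V)² / 32.2 Ω = 51.95 W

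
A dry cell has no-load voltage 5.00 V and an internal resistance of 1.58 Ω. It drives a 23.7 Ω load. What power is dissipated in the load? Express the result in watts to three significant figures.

0.927 W

The internal resistance and the load are in series, so the same I flows through both; get I from ε/(r+R), then I²R for the load.
I = ε / (r + R) = 5.00 / (1.58 + 23.7) = 0.1978 A
P_load = I² R = (0.1978)² × 23.7 = 0.9271 W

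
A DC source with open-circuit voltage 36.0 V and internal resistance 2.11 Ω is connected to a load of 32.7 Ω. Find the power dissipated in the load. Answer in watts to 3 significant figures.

With r and R in series, I = ε/(r+R); the load dissipates I²R.
I = ε / (r + R) = 36.0 / (2.11 + 32.7) = 1.034 A
P_load = I² R = (1.034)² × 32.7 = 34.97 W

35.0 W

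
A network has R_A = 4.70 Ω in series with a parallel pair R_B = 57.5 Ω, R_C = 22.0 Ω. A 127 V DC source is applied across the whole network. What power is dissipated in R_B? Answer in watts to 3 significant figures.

167 W

Replace R_B and R_C with their parallel equivalent so the circuit becomes R_A in series with R_p.
R_p = (57.5×22.0)/(57.5+22.0) = 15.91 Ω
R_total = 4.70 + 15.91 = 20.61 Ω
I = V / R_total = 127 / 20.61 = 6.161 A
Voltage across the parallel pair: V_p = I × R_p = 6.161 × 15.91 = 98.04 V
R_B sees V_p directly, so P = V_p² / R_B.
P_R_B = (98.04)² / 57.5 = 167.2 W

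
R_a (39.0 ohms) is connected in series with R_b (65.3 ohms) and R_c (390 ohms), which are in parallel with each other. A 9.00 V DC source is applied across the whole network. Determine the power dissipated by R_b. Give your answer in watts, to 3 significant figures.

0.431 W

Collapse R_b‖R_c to a single equivalent, reducing the network to two series elements.
R_p = (65.3×390)/(65.3+390) = 55.93 Ω
R_total = 39.0 + 55.93 = 94.93 Ω
I = V / R_total = 9.00 / 94.93 = 0.09480 A
Voltage across the parallel pair: V_p = I × R_p = 0.09480 × 55.93 = 5.303 V
R_b is across V_p, so use P = V²/R for that branch.
P_R_b = (5.303)² / 65.3 = 0.4306 W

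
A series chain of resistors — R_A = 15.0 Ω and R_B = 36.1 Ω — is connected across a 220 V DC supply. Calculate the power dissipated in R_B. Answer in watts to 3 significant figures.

The current is common to all series resistors; compute it, then apply P = I²R for the target.
R_total = 15.0 + 36.1 = 51.10 Ω
I = V / R_total = 220 / 51.10 = 4.305 A
P_R_B = I² × R_B = (4.305)² × 36.1 = 669.1 W

669 W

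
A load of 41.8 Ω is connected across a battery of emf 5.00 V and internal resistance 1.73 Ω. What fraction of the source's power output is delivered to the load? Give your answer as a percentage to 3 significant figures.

96.0 %

Both r and R carry the same current, so the power split is just the resistance split: η = R/(R+r).
η = R / (R + r) = 41.8 / (41.8 + 1.73) = 0.9603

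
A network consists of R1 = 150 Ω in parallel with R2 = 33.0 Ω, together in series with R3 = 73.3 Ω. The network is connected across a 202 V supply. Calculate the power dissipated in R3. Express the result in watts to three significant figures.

297 W

First find R_p for the parallel pair, then treat R_p + R3 as a series loop.
R_p = (150×33.0)/(150+33.0) = 27.05 Ω
R_total = R_p + 73.3 = 27.05 + 73.3 = 100.3 Ω
I = V / R_total = 202 / 100.3 = 2.013 A
All the supply current flows through R3; use P = I²R3.
P_R3 = (2.013)² × 73.3 = 297.0 W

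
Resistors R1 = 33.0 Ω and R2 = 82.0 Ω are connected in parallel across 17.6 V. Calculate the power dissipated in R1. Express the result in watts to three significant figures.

9.39 W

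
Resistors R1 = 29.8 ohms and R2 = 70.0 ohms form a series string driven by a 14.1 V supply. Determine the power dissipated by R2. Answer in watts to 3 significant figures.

Every series element carries the same I. Get I from the total resistance, then P = I² × R2.
R_total = 29.8 + 70.0 = 99.80 Ω
I = V / R_total = 14.1 / 99.80 = 0.1413 A
P_R2 = I² × R2 = (0.1413)² × 70.0 = 1.397 W

1.40 W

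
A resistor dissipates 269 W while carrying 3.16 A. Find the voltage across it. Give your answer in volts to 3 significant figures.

85.1 V

Inverting the appropriate power form: V = P / I.
V = 269 / 3.160 = 85.13 V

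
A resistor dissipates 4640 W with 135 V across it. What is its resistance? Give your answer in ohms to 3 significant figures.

3.93 Ω

The two known quantities fix the third via R = V² / P.
R = (135)² / 4640 = 3.928 Ω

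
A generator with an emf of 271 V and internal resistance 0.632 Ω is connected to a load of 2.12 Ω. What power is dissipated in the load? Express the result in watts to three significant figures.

20600 W

Load and internal resistance form a series loop — compute the loop current, then the load power via I²R.
I = ε / (r + R) = 271 / (0.632 + 2.12) = 98.47 A
P_load = I² R = (98.47)² × 2.12 = 20560 W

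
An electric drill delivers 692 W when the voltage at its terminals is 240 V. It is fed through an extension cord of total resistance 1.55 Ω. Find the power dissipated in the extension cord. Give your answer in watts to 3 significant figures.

12.9 W

The extension cord is a series resistance carrying the load current; its dissipation is I²R_line.
I = P / V = 692 / 240 = 2.883 A through the extension cord.
P_line = I² R_line = (2.883)² × 1.55 = 12.89 W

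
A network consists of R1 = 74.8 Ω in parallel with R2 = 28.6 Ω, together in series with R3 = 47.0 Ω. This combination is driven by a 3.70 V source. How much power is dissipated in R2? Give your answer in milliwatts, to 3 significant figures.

Reduce the parallel combination to a single R_p; the circuit then becomes R_p in series with the remaining resistor.
R_p = (74.8×28.6)/(74.8+28.6) = 20.69 Ω
R_total = R_p + 47.0 = 20.69 + 47.0 = 67.69 Ω
I = V / R_total = 3.70 / 67.69 = 0.05466 A
Voltage across the parallel pair: V_p = I × R_p = 0.05466 × 20.69 = 1.131 V
R2 has V_p across it, so P = V_p²/R2.
P_R2 = (1.131)² / 28.6 = 0.04472 W

44.7 mW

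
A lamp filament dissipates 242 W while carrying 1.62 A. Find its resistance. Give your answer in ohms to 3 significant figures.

92.2 Ω

Rearranging the power relation for the two known quantities gives R = P / I².
R = 242 / (1.620)² = 92.21 Ω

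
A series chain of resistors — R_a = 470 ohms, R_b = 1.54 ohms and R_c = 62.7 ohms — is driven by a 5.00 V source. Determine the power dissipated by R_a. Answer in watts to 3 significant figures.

0.0412 W

Every series element carries the same I. Get I from the total resistance, then P = I² × R_a.
R_total = 470 + 1.54 + 62.7 = 534.2 Ω
I = V / R_total = 5.00 / 534.2 = 0.009359 A
P_R_a = I² × R_a = (0.009359)² × 470 = 0.04117 W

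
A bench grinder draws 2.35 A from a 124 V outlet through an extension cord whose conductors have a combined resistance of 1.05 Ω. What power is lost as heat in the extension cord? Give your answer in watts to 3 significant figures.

5.80 W

Only the current and the line resistance are needed for the I²R loss.
The extension cord carries the full 2.35 A.
P_line = I² R_line = (2.350)² × 1.05 = 5.799 W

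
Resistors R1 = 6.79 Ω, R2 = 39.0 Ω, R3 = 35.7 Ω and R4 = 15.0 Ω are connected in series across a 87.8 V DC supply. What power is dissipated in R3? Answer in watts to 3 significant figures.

29.6 W

In a series string the same current flows through every resistor — find that current, then P = I²R for the one we want.
R_total = 6.79 + 39.0 + 35.7 + 15.0 = 96.49 Ω
I = V / R_total = 87.8 / 96.49 = 0.9099 A
P_R3 = I² × R3 = (0.9099)² × 35.7 = 29.56 W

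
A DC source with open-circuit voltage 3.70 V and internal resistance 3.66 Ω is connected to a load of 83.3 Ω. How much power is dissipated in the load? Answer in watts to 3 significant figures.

0.151 W

With r and R in series, I = ε/(r+R); the load dissipates I²R.
I = ε / (r + R) = 3.70 / (3.66 + 83.3) = 0.04255 A
P_load = I² R = (0.04255)² × 83.3 = 0.1508 W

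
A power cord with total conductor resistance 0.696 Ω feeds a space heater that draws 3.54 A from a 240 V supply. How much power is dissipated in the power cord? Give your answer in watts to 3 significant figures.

Only the current and the line resistance are needed for the I²R loss.
The power cord carries the full 3.54 A.
P_line = I² R_line = (3.540)² × 0.696 = 8.722 W

8.72 W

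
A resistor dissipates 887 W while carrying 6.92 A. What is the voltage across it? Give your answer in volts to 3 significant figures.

From P = V I = I²R = V²/R, with the two given quantities we get V = P / I.
V = 887 / 6.920 = 128.2 V

128 V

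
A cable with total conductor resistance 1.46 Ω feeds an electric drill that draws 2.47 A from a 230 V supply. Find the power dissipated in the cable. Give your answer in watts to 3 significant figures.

8.91 W

The cable is a series resistance carrying the load current; its dissipation is I²R_line.
The cable carries the full 2.47 A.
P_line = I² R_line = (2.470)² × 1.46 = 8.907 W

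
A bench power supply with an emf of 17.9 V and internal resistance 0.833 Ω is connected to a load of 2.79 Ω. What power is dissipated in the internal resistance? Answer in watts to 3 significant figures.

Internal loss is I²r, with I set by the total series resistance r+R.
I = ε / (r + R) = 17.9 / (0.833 + 2.79) = 4.941 A
P_int = I² r = (4.941)² × 0.833 = 20.33 W

20.3 W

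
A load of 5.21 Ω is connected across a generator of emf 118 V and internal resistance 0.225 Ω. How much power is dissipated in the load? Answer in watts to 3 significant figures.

Load and internal resistance form a series loop — compute the loop current, then the load power via I²R.
I = ε / (r + R) = 118 / (0.225 + 5.21) = 21.71 A
P_load = I² R = (21.71)² × 5.21 = 2456 W

2460 W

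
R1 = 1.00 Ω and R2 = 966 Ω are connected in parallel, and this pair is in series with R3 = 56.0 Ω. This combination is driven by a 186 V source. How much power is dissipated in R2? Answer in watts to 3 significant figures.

Combine R1 and R2 into their parallel equivalent first, reducing the network to two series resistors.
R_p = (1.00×966)/(1.00+966) = 0.9990 Ω
R_total = R_p + 56.0 = 0.9990 + 56.0 = 57.00 Ω
I = V / R_total = 186 / 57.00 = 3.263 A
Voltage across the parallel pair: V_p = I × R_p = 3.263 × 0.9990 = 3.260 V
R2 has V_p across it, so P = V_p²/R2.
P_R2 = (3.260)² / 966 = 0.01100 W

0.0110 W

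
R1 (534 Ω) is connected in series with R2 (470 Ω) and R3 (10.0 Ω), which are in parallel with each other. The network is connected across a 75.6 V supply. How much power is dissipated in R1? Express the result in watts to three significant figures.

First combine the parallel branches into one equivalent R_p, then R1 + R_p is a series pair.
R_p = (470×10.0)/(470+10.0) = 9.792 Ω
R_total = 534 + 9.792 = 543.8 Ω
I = V / R_total = 75.6 / 543.8 = 0.1390 A
The full supply current passes through R1: P = I²R.
P_R1 = (0.1390)² × 534 = 10.32 W

10.3 W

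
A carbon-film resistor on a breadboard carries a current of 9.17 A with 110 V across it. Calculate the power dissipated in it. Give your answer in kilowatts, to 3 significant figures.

1.01 kW

V and I are known directly — P = V I, no intermediate step needed.
P = 110 V × 9.170 A = 1009 W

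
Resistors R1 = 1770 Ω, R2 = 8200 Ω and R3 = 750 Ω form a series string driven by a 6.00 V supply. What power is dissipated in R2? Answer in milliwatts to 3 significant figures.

2.57 mW

The current is common to all series resistors; compute it, then apply P = I²R for the target.
R_total = 1770 + 8200 + 750 = 10720 Ω
I = V / R_total = 6.00 / 10720 = 0.0005597 A
P_R2 = I² × R2 = (0.0005597)² × 8200 = 0.002569 W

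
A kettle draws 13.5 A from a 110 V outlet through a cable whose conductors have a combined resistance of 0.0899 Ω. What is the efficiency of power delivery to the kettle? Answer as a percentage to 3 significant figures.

The cable carries the full 13.5 A.
P_line = I² R_line = (13.50)² × 0.0899 = 16.38 W
P_source = V I = 110 × 13.50 = 1485 W; P_load = 1469 W
η = P_load / P_source = 1469 / 1485 = 0.9890

98.9 %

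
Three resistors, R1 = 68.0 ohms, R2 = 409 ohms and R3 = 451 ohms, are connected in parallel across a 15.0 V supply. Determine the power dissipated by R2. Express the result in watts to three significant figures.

0.550 W

The supply voltage appears across each parallel branch — just use P = V²/R2.
P_R2 = V² / R2 = (15.0)² / 409 Ω = 0.5501 W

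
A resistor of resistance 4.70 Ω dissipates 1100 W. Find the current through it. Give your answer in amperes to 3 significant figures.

15.3 A

From P = V I = I²R = V²/R, with the two given quantities we get I = √(P / R).
I = √(1100 / 4.70) = 15.30 A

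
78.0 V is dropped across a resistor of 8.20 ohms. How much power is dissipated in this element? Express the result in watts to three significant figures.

742 W

With V across and R both known, P = V²/R gives the dissipation directly.
P = (78.0 V)² / 8.20 Ω = 742.0 W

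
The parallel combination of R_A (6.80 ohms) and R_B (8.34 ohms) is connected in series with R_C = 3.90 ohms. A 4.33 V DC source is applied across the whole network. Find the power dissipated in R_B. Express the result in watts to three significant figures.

0.540 W

Reduce the parallel combination to a single R_p; the circuit then becomes R_p in series with the remaining resistor.
R_p = (6.80×8.34)/(6.80+8.34) = 3.746 Ω
R_total = R_p + 3.90 = 3.746 + 3.90 = 7.646 Ω
I = V / R_total = 4.33 / 7.646 = 0.5663 A
Voltage across the parallel pair: V_p = I × R_p = 0.5663 × 3.746 = 2.121 V
R_B sits across V_p; its power is V_p²/R.
P_R_B = (2.121)² / 8.34 = 0.5396 W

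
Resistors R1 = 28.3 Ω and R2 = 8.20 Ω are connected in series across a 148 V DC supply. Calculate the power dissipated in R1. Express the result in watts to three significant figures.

Every series element carries the same I. Get I from the total resistance, then P = I² × R1.
R_total = 28.3 + 8.20 = 36.50 Ω
I = V / R_total = 148 / 36.50 = 4.055 A
P_R1 = I² × R1 = (4.055)² × 28.3 = 465.3 W

465 W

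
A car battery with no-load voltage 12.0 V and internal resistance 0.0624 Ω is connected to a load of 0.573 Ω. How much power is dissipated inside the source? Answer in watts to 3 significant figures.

r is in series with the load, so it carries the full circuit current — the loss in it is I²r.
I = ε / (r + R) = 12.0 / (0.0624 + 0.573) = 18.89 A
P_int = I² r = (18.89)² × 0.0624 = 22.26 W

22.3 W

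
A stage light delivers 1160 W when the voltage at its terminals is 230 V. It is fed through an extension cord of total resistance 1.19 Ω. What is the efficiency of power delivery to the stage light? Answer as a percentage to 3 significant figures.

I = P / V = 1160 / 230 = 5.043 A through the extension cord.
P_line = I² R_line = (5.043)² × 1.19 = 30.27 W
P_source = P_load + P_line = 1160 + 30.27 = 1190 W
η = P_load / P_source = 1160 / 1190 = 0.9746

97.5 %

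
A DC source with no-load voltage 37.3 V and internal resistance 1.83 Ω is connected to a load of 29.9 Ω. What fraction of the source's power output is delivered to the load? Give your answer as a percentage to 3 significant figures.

Both r and R carry the same current, so the power split is just the resistance split: η = R/(R+r).
η = R / (R + r) = 29.9 / (29.9 + 1.83) = 0.9423

94.2 %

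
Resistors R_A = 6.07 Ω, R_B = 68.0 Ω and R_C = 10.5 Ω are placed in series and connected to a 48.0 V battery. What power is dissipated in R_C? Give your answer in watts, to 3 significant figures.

Since the resistors are in series they all carry the loop current I = V/R_total; the power in any one is I²R.
R_total = 6.07 + 68.0 + 10.5 = 84.57 Ω
I = V / R_total = 48.0 / 84.57 = 0.5676 A
P_R_C = I² × R_C = (0.5676)² × 10.5 = 3.383 W

3.38 W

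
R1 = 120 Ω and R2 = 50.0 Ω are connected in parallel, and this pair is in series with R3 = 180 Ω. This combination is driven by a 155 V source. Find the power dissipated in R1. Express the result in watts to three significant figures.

First find R_p for the parallel pair, then treat R_p + R3 as a series loop.
R_p = (120×50.0)/(120+50.0) = 35.29 Ω
R_total = R_p + 180 = 35.29 + 180 = 215.3 Ω
I = V / R_total = 155 / 215.3 = 0.7199 A
Voltage across the parallel pair: V_p = I × R_p = 0.7199 × 35.29 = 25.41 V
R1 has V_p across it, so P = V_p²/R1.
P_R1 = (25.41)² / 120 = 5.380 W

5.38 W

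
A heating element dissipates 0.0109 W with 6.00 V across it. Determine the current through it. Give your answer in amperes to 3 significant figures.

Rearranging the power relation for the two known quantities gives I = P / V.
I = 0.0109 / 6.00 = 0.001817 A

0.00182 A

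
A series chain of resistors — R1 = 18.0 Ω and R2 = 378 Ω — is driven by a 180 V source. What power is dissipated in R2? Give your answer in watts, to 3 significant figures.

Every series element carries the same I. Get I from the total resistance, then P = I² × R2.
R_total = 18.0 + 378 = 396.0 Ω
I = V / R_total = 180 / 396.0 = 0.4545 A
P_R2 = I² × R2 = (0.4545)² × 378 = 78.10 W

78.1 W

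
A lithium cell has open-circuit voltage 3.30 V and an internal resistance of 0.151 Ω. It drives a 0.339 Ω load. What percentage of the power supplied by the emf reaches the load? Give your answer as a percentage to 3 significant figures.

The source delivers εI, of which I²R reaches the load and I²r is lost; since I is common, η = R/(R+r).
η = R / (R + r) = 0.339 / (0.339 + 0.151) = 0.6918

69.2 %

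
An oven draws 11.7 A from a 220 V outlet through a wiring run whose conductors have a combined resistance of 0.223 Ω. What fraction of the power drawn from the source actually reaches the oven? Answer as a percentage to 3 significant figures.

98.8 %

The wiring run carries the full 11.7 A.
P_line = I² R_line = (11.70)² × 0.223 = 30.53 W
P_source = V I = 220 × 11.70 = 2574 W; P_load = 2543 W
η = P_load / P_source = 2543 / 2574 = 0.9881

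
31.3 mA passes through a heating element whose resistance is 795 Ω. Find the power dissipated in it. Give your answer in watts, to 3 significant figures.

With I and R stated, P = I²R applies in one step.
P = (0.03130 A)² × 795 Ω = 0.7789 W

0.779 W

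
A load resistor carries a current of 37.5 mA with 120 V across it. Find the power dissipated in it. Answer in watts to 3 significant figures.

V and I are known directly — P = V I, no intermediate step needed.
P = 120 V × 0.03750 A = 4.500 W

4.50 W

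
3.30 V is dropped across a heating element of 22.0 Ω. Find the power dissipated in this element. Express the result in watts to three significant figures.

V and R are stated; P = V²/R avoids computing the current.
P = (3.30 V)² / 22.0 Ω = 0.4950 W

0.495 W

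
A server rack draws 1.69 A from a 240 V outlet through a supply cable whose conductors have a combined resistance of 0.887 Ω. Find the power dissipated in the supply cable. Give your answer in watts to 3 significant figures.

2.53 W

Only the current and the line resistance are needed for the I²R loss.
The supply cable carries the full 1.69 A.
P_line = I² R_line = (1.690)² × 0.887 = 2.533 W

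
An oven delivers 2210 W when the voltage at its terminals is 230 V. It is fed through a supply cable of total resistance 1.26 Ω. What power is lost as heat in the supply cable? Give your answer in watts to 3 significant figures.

Line loss is just I²R for the cable — we know both I and R_line directly.
I = P / V = 2210 / 230 = 9.609 A through the supply cable.
P_line = I² R_line = (9.609)² × 1.26 = 116.3 W

116 W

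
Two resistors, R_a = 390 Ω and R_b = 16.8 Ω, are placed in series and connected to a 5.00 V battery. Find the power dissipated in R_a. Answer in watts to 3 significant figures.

0.0589 W

Every series element carries the same I. Get I from the total resistance, then P = I² × R_a.
R_total = 390 + 16.8 = 406.8 Ω
I = V / R_total = 5.00 / 406.8 = 0.01229 A
P_R_a = I² × R_a = (0.01229)² × 390 = 0.05892 W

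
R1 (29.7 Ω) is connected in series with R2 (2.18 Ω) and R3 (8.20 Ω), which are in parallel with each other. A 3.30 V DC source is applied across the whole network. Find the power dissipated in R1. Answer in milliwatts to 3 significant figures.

Collapse R2‖R3 to a single equivalent, reducing the network to two series elements.
R_p = (2.18×8.20)/(2.18+8.20) = 1.722 Ω
R_total = 29.7 + 1.722 = 31.42 Ω
I = V / R_total = 3.30 / 31.42 = 0.1050 A
R1 is in the main series path, so its power is I²R1.
P_R1 = (0.1050)² × 29.7 = 0.3276 W

328 mW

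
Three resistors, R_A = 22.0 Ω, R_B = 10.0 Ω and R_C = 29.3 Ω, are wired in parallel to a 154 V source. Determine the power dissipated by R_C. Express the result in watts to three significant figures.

Each parallel branch sees the full supply voltage, so P = V²/R applies directly to the target branch.
P_R_C = V² / R_C = (154)² / 29.3 Ω = 809.4 W

809 W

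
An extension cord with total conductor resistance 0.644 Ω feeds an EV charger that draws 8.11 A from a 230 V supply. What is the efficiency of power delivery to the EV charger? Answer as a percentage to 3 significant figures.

The extension cord carries the full 8.11 A.
P_line = I² R_line = (8.110)² × 0.644 = 42.36 W
P_source = V I = 230 × 8.110 = 1865 W; P_load = 1823 W
η = P_load / P_source = 1823 / 1865 = 0.9773

97.7 %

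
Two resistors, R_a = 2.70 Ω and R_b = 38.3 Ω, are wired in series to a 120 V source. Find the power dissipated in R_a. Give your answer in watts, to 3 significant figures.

23.1 W

Series elements share the same current, so find I first, then use P = I²R.
R_total = 2.70 + 38.3 = 41.00 Ω
I = V / R_total = 120 / 41.00 = 2.927 A
P_R_a = I² × R_a = (2.927)² × 2.70 = 23.13 W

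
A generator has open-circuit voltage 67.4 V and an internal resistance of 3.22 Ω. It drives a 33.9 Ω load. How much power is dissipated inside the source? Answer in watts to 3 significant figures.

10.6 W

The internal resistance carries the same current as the load; P_int = I²r.
I = ε / (r + R) = 67.4 / (3.22 + 33.9) = 1.816 A
P_int = I² r = (1.816)² × 3.22 = 10.62 W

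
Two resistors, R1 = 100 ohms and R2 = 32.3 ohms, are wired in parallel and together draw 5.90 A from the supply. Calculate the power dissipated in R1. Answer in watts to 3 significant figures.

207 W

Parallel branches share V, not I — compute V via R_eq, then use V²/R for the target branch.
1/R_eq = 1/100 + 1/32.3 ⇒ R_eq = 24.41 Ω
V = I_total × R_eq = 5.900 × 24.41 = 144.0 V
P_R1 = V² / R1 = (144.0)² / 100 = 207.5 W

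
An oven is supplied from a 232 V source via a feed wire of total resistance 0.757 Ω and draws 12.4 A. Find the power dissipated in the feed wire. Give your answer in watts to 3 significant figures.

116 W

Only the current and the line resistance are needed for the I²R loss.
The feed wire carries the full 12.4 A.
P_line = I² R_line = (12.40)² × 0.757 = 116.4 W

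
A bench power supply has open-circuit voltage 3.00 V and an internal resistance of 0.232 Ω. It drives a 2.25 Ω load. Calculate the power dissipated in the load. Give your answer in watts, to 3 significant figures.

3.29 W

The internal resistance and the load are in series, so the same I flows through both; get I from ε/(r+R), then I²R for the load.
I = ε / (r + R) = 3.00 / (0.232 + 2.25) = 1.209 A
P_load = I² R = (1.209)² × 2.25 = 3.287 W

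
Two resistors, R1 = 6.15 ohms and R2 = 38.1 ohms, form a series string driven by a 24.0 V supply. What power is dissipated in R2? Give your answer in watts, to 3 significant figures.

11.2 W

Series elements share the same current, so find I first, then use P = I²R.
R_total = 6.15 + 38.1 = 44.25 Ω
I = V / R_total = 24.0 / 44.25 = 0.5424 A
P_R2 = I² × R2 = (0.5424)² × 38.1 = 11.21 W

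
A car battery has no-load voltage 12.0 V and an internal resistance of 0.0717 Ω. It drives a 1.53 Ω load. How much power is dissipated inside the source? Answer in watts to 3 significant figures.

4.02 W

r is in series with the load, so it carries the full circuit current — the loss in it is I²r.
I = ε / (r + R) = 12.0 / (0.0717 + 1.53) = 7.492 A
P_int = I² r = (7.492)² × 0.0717 = 4.025 W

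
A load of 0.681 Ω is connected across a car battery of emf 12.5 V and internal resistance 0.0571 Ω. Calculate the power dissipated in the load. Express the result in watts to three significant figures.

The internal resistance and the load are in series, so the same I flows through both; get I from ε/(r+R), then I²R for the load.
I = ε / (r + R) = 12.5 / (0.0571 + 0.681) = 16.94 A
P_load = I² R = (16.94)² × 0.681 = 195.3 W

195 W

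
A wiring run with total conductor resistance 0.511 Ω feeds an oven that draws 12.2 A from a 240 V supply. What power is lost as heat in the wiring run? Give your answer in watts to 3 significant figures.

76.1 W

The wiring run is a series resistance carrying the load current; its dissipation is I²R_line.
The wiring run carries the full 12.2 A.
P_line = I² R_line = (12.20)² × 0.511 = 76.06 W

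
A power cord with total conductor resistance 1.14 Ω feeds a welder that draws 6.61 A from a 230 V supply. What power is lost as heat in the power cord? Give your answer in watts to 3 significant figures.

The power cord and load are in series, so the same current flows in both; the loss is I²R_line.
The power cord carries the full 6.61 A.
P_line = I² R_line = (6.610)² × 1.14 = 49.81 W

49.8 W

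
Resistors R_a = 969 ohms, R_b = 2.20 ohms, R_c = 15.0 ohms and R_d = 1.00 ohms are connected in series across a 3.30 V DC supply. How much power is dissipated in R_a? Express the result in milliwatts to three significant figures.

10.8 mW

In a series string the same current flows through every resistor — find that current, then P = I²R for the one we want.
R_total = 969 + 2.20 + 15.0 + 1.00 = 987.2 Ω
I = V / R_total = 3.30 / 987.2 = 0.003343 A
P_R_a = I² × R_a = (0.003343)² × 969 = 0.01083 W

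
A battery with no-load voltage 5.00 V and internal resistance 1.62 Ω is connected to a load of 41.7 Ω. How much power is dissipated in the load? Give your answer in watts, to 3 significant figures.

Load and internal resistance form a series loop — compute the loop current, then the load power via I²R.
I = ε / (r + R) = 5.00 / (1.62 + 41.7) = 0.1154 A
P_load = I² R = (0.1154)² × 41.7 = 0.5555 W

0.556 W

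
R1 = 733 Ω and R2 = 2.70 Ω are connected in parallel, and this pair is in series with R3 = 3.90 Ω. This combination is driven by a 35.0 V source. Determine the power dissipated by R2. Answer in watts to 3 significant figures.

Combine R1 and R2 into their parallel equivalent first, reducing the network to two series resistors.
R_p = (733×2.70)/(733+2.70) = 2.690 Ω
R_total = R_p + 3.90 = 2.690 + 3.90 = 6.590 Ω
I = V / R_total = 35.0 / 6.590 = 5.311 A
Voltage across the parallel pair: V_p = I × R_p = 5.311 × 2.690 = 14.29 V
R2 has V_p across it, so P = V_p²/R2.
P_R2 = (14.29)² / 2.70 = 75.60 W

75.6 W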